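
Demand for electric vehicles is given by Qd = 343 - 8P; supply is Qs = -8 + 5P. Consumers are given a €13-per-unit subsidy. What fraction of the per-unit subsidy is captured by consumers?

Consumer share = 5/13

Pre-subsidy: 343 - 8P = -8 + 5P gives P* = 27, Q* = 127.
With the rebate, buyers effectively pay Pb = Ps − 13, where Ps is the price sellers receive.
Demand in terms of Ps becomes Qd = 343 − 8(Ps − 13) = 447 - 8Ps. Setting this equal to supply: 447 - 8Ps = -8 + 5Ps, so Ps = 35.
Buyers pay Pb = 35 − 13 = 22; Q' = -8 + 5·35 = 167.
Buyers' price falls by P* − Pb = 27 − 22 = 5; sellers' price rises by Ps − P* = 35 − 27 = 8.
So consumers capture 5/13 = 5/13 of each unit of subsidy.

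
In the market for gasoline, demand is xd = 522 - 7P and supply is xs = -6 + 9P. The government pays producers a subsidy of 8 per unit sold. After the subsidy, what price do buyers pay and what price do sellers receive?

Pre-subsidy: 522 - 7P = -6 + 9P gives P* = 33, x* = 291.
With the subsidy, sellers receive Ps = Pb + 8 for each unit, where Pb is the price buyers pay.
Supply in terms of Pb becomes xs = -6 + 9(Pb + 8) = 66 + 9Pb. Setting this equal to demand: 522 - 7Pb = 66 + 9Pb, so Pb = 28.5.
Sellers receive Ps = 28.5 + 8 = 36.5; x' = 522 − 7·28.5 = 322.5.

Buyers pay 28.5; sellers receive 36.5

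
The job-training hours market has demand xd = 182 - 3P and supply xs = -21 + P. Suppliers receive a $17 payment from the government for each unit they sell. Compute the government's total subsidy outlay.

Pre-subsidy: 182 - 3P = -21 + P gives P* = 50.75, x* = 29.75.
With the subsidy, sellers receive Ps = Pb + 17 for each unit, where Pb is the price buyers pay.
Supply in terms of Pb becomes xs = -21 + 1(Pb + 17) = -4 + Pb. Setting this equal to demand: 182 - 3Pb = -4 + Pb, so Pb = 46.5.
Sellers receive Ps = 46.5 + 17 = 63.5; x' = 182 − 3·46.5 = 42.5.
Government outlay = subsidy × quantity = 17 × 42.5 = 722.5.

Government cost = $722.5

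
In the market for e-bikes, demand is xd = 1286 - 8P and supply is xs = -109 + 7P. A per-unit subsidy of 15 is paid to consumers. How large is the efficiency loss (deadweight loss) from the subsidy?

Deadweight loss = 420

Pre-subsidy: 1286 - 8P = -109 + 7P gives P* = 93, x* = 542.
With the rebate, buyers effectively pay Pb = Ps − 15, where Ps is the price sellers receive.
Demand in terms of Ps becomes xd = 1286 − 8(Ps − 15) = 1406 - 8Ps. Setting this equal to supply: 1406 - 8Ps = -109 + 7Ps, so Ps = 101.
Buyers pay Pb = 101 − 15 = 86; x' = -109 + 7·101 = 598.
The subsidy expands output by 598 − 542 = 56 past the efficient level; on those units the gap between marginal cost and willingness to pay runs from 0 up to 15.
DWL = ½ × 15 × 56 = 420.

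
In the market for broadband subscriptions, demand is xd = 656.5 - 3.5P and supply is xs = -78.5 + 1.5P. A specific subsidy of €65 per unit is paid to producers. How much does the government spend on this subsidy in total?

Pre-subsidy: 656.5 - 3.5P = -78.5 + 1.5P gives P* = 147, x* = 142.
With the subsidy, sellers receive Ps = Pb + 65 for each unit, where Pb is the price buyers pay.
Supply in terms of Pb becomes xs = -78.5 + 1.5(Pb + 65) = 19 + 1.5Pb. Setting this equal to demand: 656.5 - 3.5Pb = 19 + 1.5Pb, so Pb = 127.5.
Sellers receive Ps = 127.5 + 65 = 192.5; x' = 656.5 − 3.5·127.5 = 210.25.
Government outlay = subsidy × quantity = 65 × 210.25 = 13666.25.

Government cost = €13666.25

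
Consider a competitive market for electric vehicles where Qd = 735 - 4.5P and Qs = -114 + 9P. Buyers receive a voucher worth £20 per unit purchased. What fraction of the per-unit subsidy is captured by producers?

Pre-subsidy: 735 - 4.5P = -114 + 9P gives P* = 566/9, Q* = 452.
With the rebate, buyers effectively pay Pb = Ps − 20, where Ps is the price sellers receive.
Demand in terms of Ps becomes Qd = 735 − 4.5(Ps − 20) = 825 - 4.5Ps. Setting this equal to supply: 825 - 4.5Ps = -114 + 9Ps, so Ps = 626/9.
Buyers pay Pb = 626/9 − 20 = 446/9; Q' = -114 + 9·(626/9) = 512.
Buyers' price falls by P* − Pb = 566/9 − 446/9 = 40/3; sellers' price rises by Ps − P* = 626/9 − 566/9 = 20/3.
So producers capture (20/3)/20 = 1/3 of each unit of subsidy.

Producer share = 1/3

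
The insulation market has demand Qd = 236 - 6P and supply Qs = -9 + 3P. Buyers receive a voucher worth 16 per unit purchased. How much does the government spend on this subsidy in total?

Pre-subsidy: 236 - 6P = -9 + 3P gives P* = 245/9, Q* = 218/3.
With the rebate, buyers effectively pay Pb = Ps − 16, where Ps is the price sellers receive.
Demand in terms of Ps becomes Qd = 236 − 6(Ps − 16) = 332 - 6Ps. Setting this equal to supply: 332 - 6Ps = -9 + 3Ps, so Ps = 341/9.
Buyers pay Pb = 341/9 − 16 = 197/9; Q' = -9 + 3·(341/9) = 314/3.
Government outlay = subsidy × quantity = 16 × 314/3 = 5024/3.

Government cost = 5024/3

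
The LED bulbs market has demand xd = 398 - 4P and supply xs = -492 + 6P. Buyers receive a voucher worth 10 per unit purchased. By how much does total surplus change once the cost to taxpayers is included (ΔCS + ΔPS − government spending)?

Net change in total surplus = -120

Pre-subsidy: 398 - 4P = -492 + 6P gives P* = 89, x* = 42.
With the rebate, buyers effectively pay Pb = Ps − 10, where Ps is the price sellers receive.
Demand in terms of Ps becomes xd = 398 − 4(Ps − 10) = 438 - 4Ps. Setting this equal to supply: 438 - 4Ps = -492 + 6Ps, so Ps = 93.
Buyers pay Pb = 93 − 10 = 83; x' = -492 + 6·93 = 66.
ΔCS = ½(42 + 66)(89 − 83) = 324; ΔPS = ½(42 + 66)(93 − 89) = 216.
Government spending = 10 × 66 = 660.
Net change = 324 + 216 − 660 = -120. The loss equals the DWL triangle ½·10·24.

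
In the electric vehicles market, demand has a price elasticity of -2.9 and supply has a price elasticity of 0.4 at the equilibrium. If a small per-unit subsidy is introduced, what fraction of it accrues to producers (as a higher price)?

For a small subsidy around the equilibrium, the benefit split depends on the relative slopes, which at a point are proportional to the elasticities.
Buyer share = εs/(εs + |εd|) = 0.4/(0.4 + 2.9) = 4/33; seller share = |εd|/(εs + |εd|) = 29/33.
So producers capture 29/33 of the subsidy.

Producer share = 29/33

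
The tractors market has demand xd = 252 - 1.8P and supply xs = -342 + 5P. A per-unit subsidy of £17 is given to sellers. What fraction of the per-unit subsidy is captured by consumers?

Pre-subsidy: 252 - 1.8P = -342 + 5P gives P* = 1485/17, x* = 1611/17.
With the subsidy, sellers receive Ps = Pb + 17 for each unit, where Pb is the price buyers pay.
Supply in terms of Pb becomes xs = -342 + 5(Pb + 17) = -257 + 5Pb. Setting this equal to demand: 252 - 1.8Pb = -257 + 5Pb, so Pb = 2545/34.
Sellers receive Ps = 2545/34 + 17 = 3123/34; x' = 252 − 1.8·(2545/34) = 3987/34.
Buyers' price falls by P* − Pb = 1485/17 − 2545/34 = 12.5; sellers' price rises by Ps − P* = 3123/34 − 1485/17 = 4.5.
So consumers capture 12.5/17 = 25/34 of each unit of subsidy.

Consumer share = 25/34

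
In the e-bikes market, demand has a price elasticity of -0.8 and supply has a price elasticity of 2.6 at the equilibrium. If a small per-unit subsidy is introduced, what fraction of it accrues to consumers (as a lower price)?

For a small subsidy around the equilibrium, the benefit split depends on the relative slopes, which at a point are proportional to the elasticities.
Buyer share = εs/(εs + |εd|) = 2.6/(2.6 + 0.8) = 13/17; seller share = |εd|/(εs + |εd|) = 4/17.

Consumer share = 13/17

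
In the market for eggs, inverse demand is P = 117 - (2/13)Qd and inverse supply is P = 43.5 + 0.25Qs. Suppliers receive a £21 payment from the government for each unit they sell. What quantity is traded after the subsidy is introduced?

Pre-subsidy: 117 - (2/13)Q = 43.5 + 0.25Q gives Q* = 182 and P* = 89.
With the subsidy, sellers receive Ps = Pb + 21 for each unit, where Pb is the price buyers pay.
On the curves, Pb = 117 - (2/13)Q and Ps = 43.5 + 0.25Q; the wedge Ps − Pb = 21 gives 43.5 + 0.25Q − (117 - (2/13)Q) = 21, so Q' = 234.
Then Pb = 117 − (2/13)·234 = 81 and Ps = 43.5 + 0.25·234 = 102.

Q' = 234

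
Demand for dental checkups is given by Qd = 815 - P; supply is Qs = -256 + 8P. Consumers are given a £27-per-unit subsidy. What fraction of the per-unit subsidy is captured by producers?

Pre-subsidy: 815 - P = -256 + 8P gives P* = 119, Q* = 696.
With the rebate, buyers effectively pay Pb = Ps − 27, where Ps is the price sellers receive.
Demand in terms of Ps becomes Qd = 815 − 1(Ps − 27) = 842 - Ps. Setting this equal to supply: 842 - Ps = -256 + 8Ps, so Ps = 122.
Buyers pay Pb = 122 − 27 = 95; Q' = -256 + 8·122 = 720.
Buyers' price falls by P* − Pb = 119 − 95 = 24; sellers' price rises by Ps − P* = 122 − 119 = 3.
So producers capture 3/27 = 1/9 of each unit of subsidy.

Producer share = 1/9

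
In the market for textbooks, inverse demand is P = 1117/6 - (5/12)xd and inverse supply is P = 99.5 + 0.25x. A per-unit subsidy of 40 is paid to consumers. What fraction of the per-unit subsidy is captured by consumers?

Pre-subsidy: 1117/6 - (5/12)x = 99.5 + 0.25x gives x* = 130 and P* = 132.
With the rebate, buyers effectively pay Pb = Ps − 40, where Ps is the price sellers receive.
On the curves, Pb = 1117/6 - (5/12)x and Ps = 99.5 + 0.25x; the wedge Ps − Pb = 40 gives 99.5 + 0.25x − (1117/6 - (5/12)x) = 40, so x' = 190.
Then Pb = 1117/6 − (5/12)·190 = 107 and Ps = 99.5 + 0.25·190 = 147.
Buyers' price falls by P* − Pb = 132 − 107 = 25; sellers' price rises by Ps − P* = 147 − 132 = 15.
So consumers capture 25/40 = 0.625 of each unit of subsidy.

Consumer share = 0.625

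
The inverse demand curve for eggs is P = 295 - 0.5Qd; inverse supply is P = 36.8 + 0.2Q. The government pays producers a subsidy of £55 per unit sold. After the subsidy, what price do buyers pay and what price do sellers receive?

Pre-subsidy: 295 - 0.5Q = 36.8 + 0.2Q gives Q* = 2582/7 and P* = 774/7.
With the subsidy, sellers receive Ps = Pb + 55 for each unit, where Pb is the price buyers pay.
On the curves, Pb = 295 - 0.5Q and Ps = 36.8 + 0.2Q; the wedge Ps − Pb = 55 gives 36.8 + 0.2Q − (295 - 0.5Q) = 55, so Q' = 3132/7.
Then Pb = 295 − 0.5·(3132/7) = 499/7 and Ps = 36.8 + 0.2·(3132/7) = 884/7.

Buyers pay 499/7; sellers receive 884/7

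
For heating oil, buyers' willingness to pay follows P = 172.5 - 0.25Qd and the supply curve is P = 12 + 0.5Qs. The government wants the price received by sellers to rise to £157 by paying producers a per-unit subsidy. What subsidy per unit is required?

At a seller price of 157, quantity supplied is -24 + 2·157 = 290.
Buyers absorb 290 only when they pay Pb = 172.5 − 0.25·290 = 100.
s = Ps − Pb = 157 − 100 = 57.

Required subsidy s = £57 per unit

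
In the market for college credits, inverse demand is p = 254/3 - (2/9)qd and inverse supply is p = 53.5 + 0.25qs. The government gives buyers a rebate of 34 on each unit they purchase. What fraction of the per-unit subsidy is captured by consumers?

Consumer share = 8/17

Pre-subsidy: 254/3 - (2/9)q = 53.5 + 0.25q gives q* = 66 and p* = 70.
With the rebate, buyers effectively pay pb = ps − 34, where ps is the price sellers receive.
On the curves, pb = 254/3 - (2/9)q and ps = 53.5 + 0.25q; the wedge ps − pb = 34 gives 53.5 + 0.25q − (254/3 - (2/9)q) = 34, so q' = 138.
Then pb = 254/3 − (2/9)·138 = 54 and ps = 53.5 + 0.25·138 = 88.
Buyers' price falls by p* − pb = 70 − 54 = 16; sellers' price rises by ps − p* = 88 − 70 = 18.
So consumers capture 16/34 = 8/17 of each unit of subsidy.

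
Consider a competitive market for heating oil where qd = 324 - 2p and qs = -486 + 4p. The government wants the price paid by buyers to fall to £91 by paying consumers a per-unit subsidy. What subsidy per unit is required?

At a buyer price of 91, quantity demanded is 324 − 2·91 = 142.
Sellers supply 142 only when they receive ps with -486 + 4·ps = 142, i.e. ps = 157.
s = ps − pb = 157 − 91 = 66.

Required subsidy s = £66 per unit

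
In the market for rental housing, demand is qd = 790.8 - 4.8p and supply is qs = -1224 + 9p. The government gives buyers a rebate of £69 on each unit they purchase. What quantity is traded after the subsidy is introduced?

Pre-subsidy: 790.8 - 4.8p = -1224 + 9p gives p* = 146, q* = 90.
With the rebate, buyers effectively pay pb = ps − 69, where ps is the price sellers receive.
Demand in terms of ps becomes qd = 790.8 − 4.8(ps − 69) = 1122 - 4.8ps. Setting this equal to supply: 1122 - 4.8ps = -1224 + 9ps, so ps = 170.
Buyers pay pb = 170 − 69 = 101; q' = -1224 + 9·170 = 306.

q' = 306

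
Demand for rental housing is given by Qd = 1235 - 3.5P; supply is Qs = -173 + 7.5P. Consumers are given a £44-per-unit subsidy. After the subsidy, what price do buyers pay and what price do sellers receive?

Pre-subsidy: 1235 - 3.5P = -173 + 7.5P gives P* = 128, Q* = 787.
With the rebate, buyers effectively pay Pb = Ps − 44, where Ps is the price sellers receive.
Demand in terms of Ps becomes Qd = 1235 − 3.5(Ps − 44) = 1389 - 3.5Ps. Setting this equal to supply: 1389 - 3.5Ps = -173 + 7.5Ps, so Ps = 142.
Buyers pay Pb = 142 − 44 = 98; Q' = -173 + 7.5·142 = 892.

Buyers pay £98; sellers receive £142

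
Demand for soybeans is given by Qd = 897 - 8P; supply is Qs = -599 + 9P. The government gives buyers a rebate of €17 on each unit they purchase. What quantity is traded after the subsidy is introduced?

Q' = 265

Pre-subsidy: 897 - 8P = -599 + 9P gives P* = 88, Q* = 193.
With the rebate, buyers effectively pay Pb = Ps − 17, where Ps is the price sellers receive.
Demand in terms of Ps becomes Qd = 897 − 8(Ps − 17) = 1033 - 8Ps. Setting this equal to supply: 1033 - 8Ps = -599 + 9Ps, so Ps = 96.
Buyers pay Pb = 96 − 17 = 79; Q' = -599 + 9·96 = 265.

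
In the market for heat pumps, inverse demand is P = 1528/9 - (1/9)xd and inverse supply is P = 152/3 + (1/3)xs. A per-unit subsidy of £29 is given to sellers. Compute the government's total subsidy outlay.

Government cost = £9664.25

Pre-subsidy: 1528/9 - (1/9)x = 152/3 + (1/3)x gives x* = 268 and P* = 140.
With the subsidy, sellers receive Ps = Pb + 29 for each unit, where Pb is the price buyers pay.
On the curves, Pb = 1528/9 - (1/9)x and Ps = 152/3 + (1/3)x; the wedge Ps − Pb = 29 gives 152/3 + (1/3)x − (1528/9 - (1/9)x) = 29, so x' = 333.25.
Then Pb = 1528/9 − (1/9)·333.25 = 132.75 and Ps = 152/3 + (1/3)·333.25 = 161.75.
Government outlay = subsidy × quantity = 29 × 333.25 = 9664.25.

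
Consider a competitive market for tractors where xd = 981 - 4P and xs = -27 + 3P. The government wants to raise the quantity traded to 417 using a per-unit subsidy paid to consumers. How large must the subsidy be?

At x = 417, invert demand for the buyer price: Pb = (981 − 417)/4 = 141; invert supply for the seller price: Ps = (417 − (-27))/3 = 148.
The subsidy must fill the gap: s = Ps − Pb = 148 − 141 = 7.

Required subsidy s = 7 per unit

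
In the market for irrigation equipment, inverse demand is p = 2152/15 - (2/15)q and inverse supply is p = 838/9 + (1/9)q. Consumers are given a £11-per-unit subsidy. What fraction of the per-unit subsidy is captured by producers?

Pre-subsidy: 2152/15 - (2/15)q = 838/9 + (1/9)q gives q* = 206 and p* = 116.
With the rebate, buyers effectively pay pb = ps − 11, where ps is the price sellers receive.
On the curves, pb = 2152/15 - (2/15)q and ps = 838/9 + (1/9)q; the wedge ps − pb = 11 gives 838/9 + (1/9)q − (2152/15 - (2/15)q) = 11, so q' = 251.
Then pb = 2152/15 − (2/15)·251 = 110 and ps = 838/9 + (1/9)·251 = 121.
Buyers' price falls by p* − pb = 116 − 110 = 6; sellers' price rises by ps − p* = 121 − 116 = 5.
So producers capture 5/11 = 5/11 of each unit of subsidy.

Producer share = 5/11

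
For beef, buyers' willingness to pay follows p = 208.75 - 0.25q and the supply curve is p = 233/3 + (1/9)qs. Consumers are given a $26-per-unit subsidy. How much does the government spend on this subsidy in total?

Government cost = $11310

Pre-subsidy: 208.75 - 0.25q = 233/3 + (1/9)q gives q* = 363 and p* = 118.
With the rebate, buyers effectively pay pb = ps − 26, where ps is the price sellers receive.
On the curves, pb = 208.75 - 0.25q and ps = 233/3 + (1/9)q; the wedge ps − pb = 26 gives 233/3 + (1/9)q − (208.75 - 0.25q) = 26, so q' = 435.
Then pb = 208.75 − 0.25·435 = 100 and ps = 233/3 + (1/9)·435 = 126.
Government outlay = subsidy × quantity = 26 × 435 = 11310.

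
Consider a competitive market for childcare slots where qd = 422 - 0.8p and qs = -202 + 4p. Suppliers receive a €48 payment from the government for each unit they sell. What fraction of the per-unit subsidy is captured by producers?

Pre-subsidy: 422 - 0.8p = -202 + 4p gives p* = 130, q* = 318.
With the subsidy, sellers receive ps = pb + 48 for each unit, where pb is the price buyers pay.
Supply in terms of pb becomes qs = -202 + 4(pb + 48) = -10 + 4pb. Setting this equal to demand: 422 - 0.8pb = -10 + 4pb, so pb = 90.
Sellers receive ps = 90 + 48 = 138; q' = 422 − 0.8·90 = 350.
Buyers' price falls by p* − pb = 130 − 90 = 40; sellers' price rises by ps − p* = 138 − 130 = 8.
So producers capture 8/48 = 1/6 of each unit of subsidy.

Producer share = 1/6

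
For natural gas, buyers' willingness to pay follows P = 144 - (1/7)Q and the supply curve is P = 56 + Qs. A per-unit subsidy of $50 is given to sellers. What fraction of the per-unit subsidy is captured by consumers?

Pre-subsidy: 144 - (1/7)Q = 56 + Q gives Q* = 77 and P* = 133.
With the subsidy, sellers receive Ps = Pb + 50 for each unit, where Pb is the price buyers pay.
On the curves, Pb = 144 - (1/7)Q and Ps = 56 + Q; the wedge Ps − Pb = 50 gives 56 + Q − (144 - (1/7)Q) = 50, so Q' = 120.75.
Then Pb = 144 − (1/7)·120.75 = 126.75 and Ps = 56 + 1·120.75 = 176.75.
Buyers' price falls by P* − Pb = 133 − 126.75 = 6.25; sellers' price rises by Ps − P* = 176.75 − 133 = 43.75.
So consumers capture 6.25/50 = 0.125 of each unit of subsidy.

Consumer share = 0.125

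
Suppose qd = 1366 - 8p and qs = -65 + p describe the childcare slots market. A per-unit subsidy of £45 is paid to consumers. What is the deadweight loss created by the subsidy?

Deadweight loss = £900

Pre-subsidy: 1366 - 8p = -65 + p gives p* = 159, q* = 94.
With the rebate, buyers effectively pay pb = ps − 45, where ps is the price sellers receive.
Demand in terms of ps becomes qd = 1366 − 8(ps − 45) = 1726 - 8ps. Setting this equal to supply: 1726 - 8ps = -65 + ps, so ps = 199.
Buyers pay pb = 199 − 45 = 154; q' = -65 + 1·199 = 134.
The subsidy expands output by 134 − 94 = 40 past the efficient level; on those units the gap between marginal cost and willingness to pay runs from 0 up to 45.
DWL = ½ × 45 × 40 = 900.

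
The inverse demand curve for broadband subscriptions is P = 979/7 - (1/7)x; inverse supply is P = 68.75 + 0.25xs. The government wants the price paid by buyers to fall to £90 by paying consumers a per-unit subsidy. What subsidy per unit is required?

At a buyer price of 90, quantity demanded is 979 − 7·90 = 349.
Sellers supply 349 only when they receive Ps = 68.75 + 0.25·349 = 156.
s = Ps − Pb = 156 − 90 = 66.

Required subsidy s = £66 per unit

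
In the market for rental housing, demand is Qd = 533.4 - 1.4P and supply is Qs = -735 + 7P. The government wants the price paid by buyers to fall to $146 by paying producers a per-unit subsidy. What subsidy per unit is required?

At a buyer price of 146, quantity demanded is 533.4 − 1.4·146 = 329.
Sellers supply 329 only when they receive Ps with -735 + 7·Ps = 329, i.e. Ps = 152.
s = Ps − Pb = 152 − 146 = 6.

Required subsidy s = $6 per unit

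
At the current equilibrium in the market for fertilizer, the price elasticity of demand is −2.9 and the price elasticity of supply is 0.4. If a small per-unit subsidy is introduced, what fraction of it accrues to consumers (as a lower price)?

For a small subsidy around the equilibrium, the benefit split depends on the relative slopes, which at a point are proportional to the elasticities.
Buyer share = εs/(εs + |εd|) = 0.4/(0.4 + 2.9) = 4/33; seller share = |εd|/(εs + |εd|) = 29/33.

Consumer share = 4/33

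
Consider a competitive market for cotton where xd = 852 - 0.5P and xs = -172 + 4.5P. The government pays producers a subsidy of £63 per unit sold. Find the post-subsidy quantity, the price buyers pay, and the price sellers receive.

Pre-subsidy: 852 - 0.5P = -172 + 4.5P gives P* = 204.8, x* = 749.6.
With the subsidy, sellers receive Ps = Pb + 63 for each unit, where Pb is the price buyers pay.
Supply in terms of Pb becomes xs = -172 + 4.5(Pb + 63) = 111.5 + 4.5Pb. Setting this equal to demand: 852 - 0.5Pb = 111.5 + 4.5Pb, so Pb = 148.1.
Sellers receive Ps = 148.1 + 63 = 211.1; x' = 852 − 0.5·148.1 = 777.95.

x' = 777.95; buyers pay £148.1; sellers receive £211.1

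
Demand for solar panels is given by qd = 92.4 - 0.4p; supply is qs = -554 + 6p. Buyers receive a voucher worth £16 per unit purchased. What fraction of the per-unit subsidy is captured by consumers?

Consumer share = 0.9375

Pre-subsidy: 92.4 - 0.4p = -554 + 6p gives p* = 101, q* = 52.
With the rebate, buyers effectively pay pb = ps − 16, where ps is the price sellers receive.
Demand in terms of ps becomes qd = 92.4 − 0.4(ps − 16) = 98.8 - 0.4ps. Setting this equal to supply: 98.8 - 0.4ps = -554 + 6ps, so ps = 102.
Buyers pay pb = 102 − 16 = 86; q' = -554 + 6·102 = 58.
Buyers' price falls by p* − pb = 101 − 86 = 15; sellers' price rises by ps − p* = 102 − 101 = 1.
So consumers capture 15/16 = 0.9375 of each unit of subsidy.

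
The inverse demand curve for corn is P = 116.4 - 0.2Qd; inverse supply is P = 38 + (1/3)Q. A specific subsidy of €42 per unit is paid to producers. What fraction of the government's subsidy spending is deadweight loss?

Pre-subsidy: 116.4 - 0.2Q = 38 + (1/3)Q gives Q* = 147 and P* = 87.
With the subsidy, sellers receive Ps = Pb + 42 for each unit, where Pb is the price buyers pay.
On the curves, Pb = 116.4 - 0.2Q and Ps = 38 + (1/3)Q; the wedge Ps − Pb = 42 gives 38 + (1/3)Q − (116.4 - 0.2Q) = 42, so Q' = 225.75.
Then Pb = 116.4 − 0.2·225.75 = 71.25 and Ps = 38 + (1/3)·225.75 = 113.25.
ΔCS = ½(147 + 225.75)(87 − 71.25) = 2935.40625; ΔPS = ½(147 + 225.75)(113.25 − 87) = 4892.34375.
Government spending = 42 × 225.75 = 9481.5.
DWL = ½ × 42 × (225.75 − 147) = 1653.75; fraction = 1653.75 / 9481.5 = 15/86.

DWL / government spending = 15/86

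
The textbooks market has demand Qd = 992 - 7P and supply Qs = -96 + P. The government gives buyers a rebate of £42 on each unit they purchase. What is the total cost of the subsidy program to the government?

Government cost = £3223.5

Pre-subsidy: 992 - 7P = -96 + P gives P* = 136, Q* = 40.
With the rebate, buyers effectively pay Pb = Ps − 42, where Ps is the price sellers receive.
Demand in terms of Ps becomes Qd = 992 − 7(Ps − 42) = 1286 - 7Ps. Setting this equal to supply: 1286 - 7Ps = -96 + Ps, so Ps = 172.75.
Buyers pay Pb = 172.75 − 42 = 130.75; Q' = -96 + 1·172.75 = 76.75.
Government outlay = subsidy × quantity = 42 × 76.75 = 3223.5.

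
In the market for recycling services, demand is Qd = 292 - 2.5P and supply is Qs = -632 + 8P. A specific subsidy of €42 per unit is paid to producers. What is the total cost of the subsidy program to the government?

Government cost = €6384

Pre-subsidy: 292 - 2.5P = -632 + 8P gives P* = 88, Q* = 72.
With the subsidy, sellers receive Ps = Pb + 42 for each unit, where Pb is the price buyers pay.
Supply in terms of Pb becomes Qs = -632 + 8(Pb + 42) = -296 + 8Pb. Setting this equal to demand: 292 - 2.5Pb = -296 + 8Pb, so Pb = 56.
Sellers receive Ps = 56 + 42 = 98; Q' = 292 − 2.5·56 = 152.
Government outlay = subsidy × quantity = 42 × 152 = 6384.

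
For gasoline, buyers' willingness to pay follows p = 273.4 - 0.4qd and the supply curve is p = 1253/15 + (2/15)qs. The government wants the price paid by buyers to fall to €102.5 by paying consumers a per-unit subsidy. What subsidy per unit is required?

At a buyer price of 102.5, quantity demanded is 683.5 − 2.5·102.5 = 427.25.
Sellers supply 427.25 only when they receive ps = 1253/15 + (2/15)·427.25 = 140.5.
s = ps − pb = 140.5 − 102.5 = 38.

Required subsidy s = €38 per unit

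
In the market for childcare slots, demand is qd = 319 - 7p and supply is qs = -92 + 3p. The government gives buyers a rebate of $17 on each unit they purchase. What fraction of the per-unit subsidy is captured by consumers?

Pre-subsidy: 319 - 7p = -92 + 3p gives p* = 41.1, q* = 31.3.
With the rebate, buyers effectively pay pb = ps − 17, where ps is the price sellers receive.
Demand in terms of ps becomes qd = 319 − 7(ps − 17) = 438 - 7ps. Setting this equal to supply: 438 - 7ps = -92 + 3ps, so ps = 53.
Buyers pay pb = 53 − 17 = 36; q' = -92 + 3·53 = 67.
Buyers' price falls by p* − pb = 41.1 − 36 = 5.1; sellers' price rises by ps − p* = 53 − 41.1 = 11.9.
So consumers capture 5.1/17 = 0.3 of each unit of subsidy.

Consumer share = 0.3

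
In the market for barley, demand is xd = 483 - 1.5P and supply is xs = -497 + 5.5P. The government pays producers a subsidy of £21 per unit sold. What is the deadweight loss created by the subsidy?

Pre-subsidy: 483 - 1.5P = -497 + 5.5P gives P* = 140, x* = 273.
With the subsidy, sellers receive Ps = Pb + 21 for each unit, where Pb is the price buyers pay.
Supply in terms of Pb becomes xs = -497 + 5.5(Pb + 21) = -381.5 + 5.5Pb. Setting this equal to demand: 483 - 1.5Pb = -381.5 + 5.5Pb, so Pb = 123.5.
Sellers receive Ps = 123.5 + 21 = 144.5; x' = 483 − 1.5·123.5 = 297.75.
The subsidy expands output by 297.75 − 273 = 24.75 past the efficient level; on those units the gap between marginal cost and willingness to pay runs from 0 up to 21.
DWL = ½ × 21 × 24.75 = 259.875.

Deadweight loss = £259.875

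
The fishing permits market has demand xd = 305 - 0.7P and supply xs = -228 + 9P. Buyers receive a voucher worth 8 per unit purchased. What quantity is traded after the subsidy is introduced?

x' = 26358/97

Pre-subsidy: 305 - 0.7P = -228 + 9P gives P* = 5330/97, x* = 25854/97.
With the rebate, buyers effectively pay Pb = Ps − 8, where Ps is the price sellers receive.
Demand in terms of Ps becomes xd = 305 − 0.7(Ps − 8) = 310.6 - 0.7Ps. Setting this equal to supply: 310.6 - 0.7Ps = -228 + 9Ps, so Ps = 5386/97.
Buyers pay Pb = 5386/97 − 8 = 4610/97; x' = -228 + 9·(5386/97) = 26358/97.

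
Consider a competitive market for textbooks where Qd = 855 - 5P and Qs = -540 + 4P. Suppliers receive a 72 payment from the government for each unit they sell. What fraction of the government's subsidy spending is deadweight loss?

Pre-subsidy: 855 - 5P = -540 + 4P gives P* = 155, Q* = 80.
With the subsidy, sellers receive Ps = Pb + 72 for each unit, where Pb is the price buyers pay.
Supply in terms of Pb becomes Qs = -540 + 4(Pb + 72) = -252 + 4Pb. Setting this equal to demand: 855 - 5Pb = -252 + 4Pb, so Pb = 123.
Sellers receive Ps = 123 + 72 = 195; Q' = 855 − 5·123 = 240.
ΔCS = ½(80 + 240)(155 − 123) = 5120; ΔPS = ½(80 + 240)(195 − 155) = 6400.
Government spending = 72 × 240 = 17280.
DWL = ½ × 72 × (240 − 80) = 5760; fraction = 5760 / 17280 = 1/3.

DWL / government spending = 1/3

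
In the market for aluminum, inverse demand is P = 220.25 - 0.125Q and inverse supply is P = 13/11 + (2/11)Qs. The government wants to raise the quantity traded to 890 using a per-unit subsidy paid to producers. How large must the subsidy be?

At Q = 890, from the demand curve buyers pay Pb = 220.25 − 0.125·890 = 109; from the supply curve sellers need Ps = 13/11 + (2/11)·890 = 163.
The subsidy must fill the gap: s = Ps − Pb = 163 − 109 = 54.

Required subsidy s = 54 per unit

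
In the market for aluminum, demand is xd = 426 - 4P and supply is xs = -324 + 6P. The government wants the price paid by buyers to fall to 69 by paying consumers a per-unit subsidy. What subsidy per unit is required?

Required subsidy s = 10 per unit

At a buyer price of 69, quantity demanded is 426 − 4·69 = 150.
Sellers supply 150 only when they receive Ps with -324 + 6·Ps = 150, i.e. Ps = 79.
s = Ps − Pb = 79 − 69 = 10.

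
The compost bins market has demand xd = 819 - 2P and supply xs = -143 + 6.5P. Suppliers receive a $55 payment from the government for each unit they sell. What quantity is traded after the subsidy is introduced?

x' = 11505/17

Pre-subsidy: 819 - 2P = -143 + 6.5P gives P* = 1924/17, x* = 10075/17.
With the subsidy, sellers receive Ps = Pb + 55 for each unit, where Pb is the price buyers pay.
Supply in terms of Pb becomes xs = -143 + 6.5(Pb + 55) = 214.5 + 6.5Pb. Setting this equal to demand: 819 - 2Pb = 214.5 + 6.5Pb, so Pb = 1209/17.
Sellers receive Ps = 1209/17 + 55 = 2144/17; x' = 819 − 2·(1209/17) = 11505/17.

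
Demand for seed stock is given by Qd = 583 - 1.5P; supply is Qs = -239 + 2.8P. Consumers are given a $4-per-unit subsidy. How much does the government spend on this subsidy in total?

Government cost = 51628/43

Pre-subsidy: 583 - 1.5P = -239 + 2.8P gives P* = 8220/43, Q* = 12739/43.
With the rebate, buyers effectively pay Pb = Ps − 4, where Ps is the price sellers receive.
Demand in terms of Ps becomes Qd = 583 − 1.5(Ps − 4) = 589 - 1.5Ps. Setting this equal to supply: 589 - 1.5Ps = -239 + 2.8Ps, so Ps = 8280/43.
Buyers pay Pb = 8280/43 − 4 = 8108/43; Q' = -239 + 2.8·(8280/43) = 12907/43.
Government outlay = subsidy × quantity = 4 × 12907/43 = 51628/43.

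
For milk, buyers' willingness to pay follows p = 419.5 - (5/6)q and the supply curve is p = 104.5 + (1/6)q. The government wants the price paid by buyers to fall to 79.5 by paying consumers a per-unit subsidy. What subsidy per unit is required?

At a buyer price of 79.5, quantity demanded is 503.4 − 1.2·79.5 = 408.
Sellers supply 408 only when they receive ps = 104.5 + (1/6)·408 = 172.5.
s = ps − pb = 172.5 − 79.5 = 93.

Required subsidy s = 93 per unit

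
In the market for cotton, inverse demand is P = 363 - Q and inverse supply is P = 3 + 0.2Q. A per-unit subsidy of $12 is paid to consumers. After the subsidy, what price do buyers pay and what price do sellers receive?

Buyers pay $53; sellers receive $65

Pre-subsidy: 363 - Q = 3 + 0.2Q gives Q* = 300 and P* = 63.
With the rebate, buyers effectively pay Pb = Ps − 12, where Ps is the price sellers receive.
On the curves, Pb = 363 - Q and Ps = 3 + 0.2Q; the wedge Ps − Pb = 12 gives 3 + 0.2Q − (363 - Q) = 12, so Q' = 310.
Then Pb = 363 − 1·310 = 53 and Ps = 3 + 0.2·310 = 65.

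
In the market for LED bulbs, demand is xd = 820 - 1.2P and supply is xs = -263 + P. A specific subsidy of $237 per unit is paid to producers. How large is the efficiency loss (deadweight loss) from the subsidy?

Deadweight loss = 168507/11

Pre-subsidy: 820 - 1.2P = -263 + P gives P* = 5415/11, x* = 2522/11.
With the subsidy, sellers receive Ps = Pb + 237 for each unit, where Pb is the price buyers pay.
Supply in terms of Pb becomes xs = -263 + 1(Pb + 237) = -26 + Pb. Setting this equal to demand: 820 - 1.2Pb = -26 + Pb, so Pb = 4230/11.
Sellers receive Ps = 4230/11 + 237 = 6837/11; x' = 820 − 1.2·(4230/11) = 3944/11.
The subsidy expands output by 3944/11 − 2522/11 = 1422/11 past the efficient level; on those units the gap between marginal cost and willingness to pay runs from 0 up to 237.
DWL = ½ × 237 × 1422/11 = 168507/11.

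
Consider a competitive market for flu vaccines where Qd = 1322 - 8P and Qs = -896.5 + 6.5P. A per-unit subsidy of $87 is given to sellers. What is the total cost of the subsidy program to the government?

Pre-subsidy: 1322 - 8P = -896.5 + 6.5P gives P* = 153, Q* = 98.
With the subsidy, sellers receive Ps = Pb + 87 for each unit, where Pb is the price buyers pay.
Supply in terms of Pb becomes Qs = -896.5 + 6.5(Pb + 87) = -331 + 6.5Pb. Setting this equal to demand: 1322 - 8Pb = -331 + 6.5Pb, so Pb = 114.
Sellers receive Ps = 114 + 87 = 201; Q' = 1322 − 8·114 = 410.
Government outlay = subsidy × quantity = 87 × 410 = 35670.

Government cost = $35670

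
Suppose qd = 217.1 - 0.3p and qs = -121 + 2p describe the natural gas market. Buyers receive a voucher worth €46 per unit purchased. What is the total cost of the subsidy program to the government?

Government cost = €8510

Pre-subsidy: 217.1 - 0.3p = -121 + 2p gives p* = 147, q* = 173.
With the rebate, buyers effectively pay pb = ps − 46, where ps is the price sellers receive.
Demand in terms of ps becomes qd = 217.1 − 0.3(ps − 46) = 230.9 - 0.3ps. Setting this equal to supply: 230.9 - 0.3ps = -121 + 2ps, so ps = 153.
Buyers pay pb = 153 − 46 = 107; q' = -121 + 2·153 = 185.
Government outlay = subsidy × quantity = 46 × 185 = 8510.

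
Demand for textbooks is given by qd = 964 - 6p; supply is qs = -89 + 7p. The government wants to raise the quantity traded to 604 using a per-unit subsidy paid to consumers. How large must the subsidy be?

Required subsidy s = 39 per unit

At q = 604, invert demand for the buyer price: pb = (964 − 604)/6 = 60; invert supply for the seller price: ps = (604 − (-89))/7 = 99.
The subsidy must fill the gap: s = ps − pb = 99 − 60 = 39.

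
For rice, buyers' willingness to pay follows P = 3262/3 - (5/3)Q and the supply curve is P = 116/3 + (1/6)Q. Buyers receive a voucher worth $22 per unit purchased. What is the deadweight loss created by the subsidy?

Deadweight loss = $132

Pre-subsidy: 3262/3 - (5/3)Q = 116/3 + (1/6)Q gives Q* = 572 and P* = 134.
With the rebate, buyers effectively pay Pb = Ps − 22, where Ps is the price sellers receive.
On the curves, Pb = 3262/3 - (5/3)Q and Ps = 116/3 + (1/6)Q; the wedge Ps − Pb = 22 gives 116/3 + (1/6)Q − (3262/3 - (5/3)Q) = 22, so Q' = 584.
Then Pb = 3262/3 − (5/3)·584 = 114 and Ps = 116/3 + (1/6)·584 = 136.
The subsidy expands output by 584 − 572 = 12 past the efficient level; on those units the gap between marginal cost and willingness to pay runs from 0 up to 22.
DWL = ½ × 22 × 12 = 132.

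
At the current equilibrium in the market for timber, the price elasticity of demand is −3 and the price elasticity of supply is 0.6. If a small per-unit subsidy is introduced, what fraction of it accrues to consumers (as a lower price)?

For a small subsidy around the equilibrium, the benefit split depends on the relative slopes, which at a point are proportional to the elasticities.
Buyer share = εs/(εs + |εd|) = 0.6/(0.6 + 3) = 1/6; seller share = |εd|/(εs + |εd|) = 5/6.

Consumer share = 1/6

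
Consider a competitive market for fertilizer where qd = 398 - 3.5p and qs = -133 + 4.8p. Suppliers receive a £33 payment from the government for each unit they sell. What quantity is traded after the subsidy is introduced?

q' = 19993/83

Pre-subsidy: 398 - 3.5p = -133 + 4.8p gives p* = 5310/83, q* = 14449/83.
With the subsidy, sellers receive ps = pb + 33 for each unit, where pb is the price buyers pay.
Supply in terms of pb becomes qs = -133 + 4.8(pb + 33) = 25.4 + 4.8pb. Setting this equal to demand: 398 - 3.5pb = 25.4 + 4.8pb, so pb = 3726/83.
Sellers receive ps = 3726/83 + 33 = 6465/83; q' = 398 − 3.5·(3726/83) = 19993/83.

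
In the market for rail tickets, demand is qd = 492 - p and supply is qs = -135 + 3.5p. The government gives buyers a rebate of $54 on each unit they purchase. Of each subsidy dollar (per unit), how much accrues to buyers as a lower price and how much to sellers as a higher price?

Buyers gain $42 per unit; sellers gain $12 per unit

Pre-subsidy: 492 - p = -135 + 3.5p gives p* = 418/3, q* = 1058/3.
With the rebate, buyers effectively pay pb = ps − 54, where ps is the price sellers receive.
Demand in terms of ps becomes qd = 492 − 1(ps − 54) = 546 - ps. Setting this equal to supply: 546 - ps = -135 + 3.5ps, so ps = 454/3.
Buyers pay pb = 454/3 − 54 = 292/3; q' = -135 + 3.5·(454/3) = 1184/3.
Buyers' price falls by p* − pb = 418/3 − 292/3 = 42; sellers' price rises by ps − p* = 454/3 − 418/3 = 12.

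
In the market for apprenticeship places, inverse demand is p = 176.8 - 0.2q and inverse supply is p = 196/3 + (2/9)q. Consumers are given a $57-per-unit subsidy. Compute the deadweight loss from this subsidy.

Pre-subsidy: 176.8 - 0.2q = 196/3 + (2/9)q gives q* = 264 and p* = 124.
With the rebate, buyers effectively pay pb = ps − 57, where ps is the price sellers receive.
On the curves, pb = 176.8 - 0.2q and ps = 196/3 + (2/9)q; the wedge ps − pb = 57 gives 196/3 + (2/9)q − (176.8 - 0.2q) = 57, so q' = 399.
Then pb = 176.8 − 0.2·399 = 97 and ps = 196/3 + (2/9)·399 = 154.
The subsidy expands output by 399 − 264 = 135 past the efficient level; on those units the gap between marginal cost and willingness to pay runs from 0 up to 57.
DWL = ½ × 57 × 135 = 3847.5.

Deadweight loss = $3847.5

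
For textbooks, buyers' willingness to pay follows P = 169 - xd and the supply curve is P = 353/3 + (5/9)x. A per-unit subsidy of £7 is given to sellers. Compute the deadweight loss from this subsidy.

Deadweight loss = £15.75

Pre-subsidy: 169 - x = 353/3 + (5/9)x gives x* = 33 and P* = 136.
With the subsidy, sellers receive Ps = Pb + 7 for each unit, where Pb is the price buyers pay.
On the curves, Pb = 169 - x and Ps = 353/3 + (5/9)x; the wedge Ps − Pb = 7 gives 353/3 + (5/9)x − (169 - x) = 7, so x' = 37.5.
Then Pb = 169 − 1·37.5 = 131.5 and Ps = 353/3 + (5/9)·37.5 = 138.5.
The subsidy expands output by 37.5 − 33 = 4.5 past the efficient level; on those units the gap between marginal cost and willingness to pay runs from 0 up to 7.
DWL = ½ × 7 × 4.5 = 15.75.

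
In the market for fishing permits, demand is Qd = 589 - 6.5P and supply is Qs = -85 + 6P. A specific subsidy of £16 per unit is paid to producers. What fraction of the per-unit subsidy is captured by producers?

Pre-subsidy: 589 - 6.5P = -85 + 6P gives P* = 53.92, Q* = 238.52.
With the subsidy, sellers receive Ps = Pb + 16 for each unit, where Pb is the price buyers pay.
Supply in terms of Pb becomes Qs = -85 + 6(Pb + 16) = 11 + 6Pb. Setting this equal to demand: 589 - 6.5Pb = 11 + 6Pb, so Pb = 46.24.
Sellers receive Ps = 46.24 + 16 = 62.24; Q' = 589 − 6.5·46.24 = 288.44.
Buyers' price falls by P* − Pb = 53.92 − 46.24 = 7.68; sellers' price rises by Ps − P* = 62.24 − 53.92 = 8.32.
So producers capture 8.32/16 = 0.52 of each unit of subsidy.

Producer share = 0.52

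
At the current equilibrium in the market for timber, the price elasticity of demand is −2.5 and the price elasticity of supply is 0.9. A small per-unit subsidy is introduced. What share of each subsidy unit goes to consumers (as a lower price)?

Consumer share = 9/34

For a small subsidy around the equilibrium, the benefit split depends on the relative slopes, which at a point are proportional to the elasticities.
Buyer share = εs/(εs + |εd|) = 0.9/(0.9 + 2.5) = 9/34; seller share = |εd|/(εs + |εd|) = 25/34.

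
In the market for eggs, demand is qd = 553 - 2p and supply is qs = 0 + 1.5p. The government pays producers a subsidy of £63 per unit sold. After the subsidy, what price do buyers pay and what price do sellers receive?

Buyers pay £131; sellers receive £194

Pre-subsidy: 553 - 2p = 0 + 1.5p gives p* = 158, q* = 237.
With the subsidy, sellers receive ps = pb + 63 for each unit, where pb is the price buyers pay.
Supply in terms of pb becomes qs = 0 + 1.5(pb + 63) = 94.5 + 1.5pb. Setting this equal to demand: 553 - 2pb = 94.5 + 1.5pb, so pb = 131.
Sellers receive ps = 131 + 63 = 194; q' = 553 − 2·131 = 291.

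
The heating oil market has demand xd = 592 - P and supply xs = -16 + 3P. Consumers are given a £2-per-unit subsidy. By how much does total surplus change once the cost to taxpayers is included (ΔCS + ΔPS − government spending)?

Pre-subsidy: 592 - P = -16 + 3P gives P* = 152, x* = 440.
With the rebate, buyers effectively pay Pb = Ps − 2, where Ps is the price sellers receive.
Demand in terms of Ps becomes xd = 592 − 1(Ps − 2) = 594 - Ps. Setting this equal to supply: 594 - Ps = -16 + 3Ps, so Ps = 152.5.
Buyers pay Pb = 152.5 − 2 = 150.5; x' = -16 + 3·152.5 = 441.5.
ΔCS = ½(440 + 441.5)(152 − 150.5) = 661.125; ΔPS = ½(440 + 441.5)(152.5 − 152) = 220.375.
Government spending = 2 × 441.5 = 883.
Net change = 661.125 + 220.375 − 883 = -1.5. The loss equals the DWL triangle ½·2·1.5.

Net change in total surplus = -£1.5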